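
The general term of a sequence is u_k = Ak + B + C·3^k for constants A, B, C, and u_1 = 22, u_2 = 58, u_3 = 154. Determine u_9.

98470

Plug in k = 1, 2, 3: A + B + 3C = 22; 2A + B + 9C = 58; 3A + B + 27C = 154.
Subtracting the first from the second: A + 6C = 36.
Subtracting the second from the third: A + 18C = 96.
Solving: C = 5, A = 6, then B = 1.
Hence u_9 = 6·9 + 1 + 5·19683 = 98470.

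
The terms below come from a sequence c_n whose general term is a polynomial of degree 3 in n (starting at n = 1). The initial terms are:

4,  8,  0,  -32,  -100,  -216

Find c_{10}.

1st diffs: 4, -8, -32, -68, -116.
2nd diffs: -12, -24, -36, -48.
3rd diffs: -12, -12, -12 (constant).
Newton forward-difference form: c_n = 4 + 4·C(n-1,1) + (-12)·C(n-1,2) + (-12)·C(n-1,3).
At n = 10: n-1 = 9, so c_{10} = 4 + 36 - 432 - 1008 = -1400.

-1400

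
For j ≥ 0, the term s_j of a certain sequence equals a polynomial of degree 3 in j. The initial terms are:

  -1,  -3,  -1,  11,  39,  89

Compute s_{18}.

1st diffs: -2, 2, 12, 28, 50.
2nd diffs: 4, 10, 16, 22.
3rd diffs: 6, 6, 6 (constant).
Newton forward-difference form: s_j = -1 + (-2)·C(j,1) + 4·C(j,2) + 6·C(j,3).
At j = 18: j = 18, so s_{18} = -1 - 36 + 612 + 4896 = 5471.

5471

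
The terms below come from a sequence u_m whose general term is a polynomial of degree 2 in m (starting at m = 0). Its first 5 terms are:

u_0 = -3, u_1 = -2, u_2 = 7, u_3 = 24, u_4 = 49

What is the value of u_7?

1st diffs: 1, 9, 17, 25.
2nd diffs: 8, 8, 8 (constant).
So u_m = 4m^2 - 3m - 3.
Evaluating at m = 7 gives u_7 = 172.

172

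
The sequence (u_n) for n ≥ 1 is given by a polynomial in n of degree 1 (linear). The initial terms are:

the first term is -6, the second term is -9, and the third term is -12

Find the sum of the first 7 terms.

-105

1st diffs: -3, -3 (constant).
So u_n = -3n - 3.
Continuing: -15, -18, -21, -24.
Summing n = 1..7 (7 terms) gives -105.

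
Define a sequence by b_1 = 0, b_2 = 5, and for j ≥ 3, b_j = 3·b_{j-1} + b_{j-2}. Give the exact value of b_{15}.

Compute successive terms:
b_3 = 15  b_4 = 50  b_5 = 165  …  b_{12} = 707405  b_{13} = 2336400  b_{14} = 7716605  b_{15} = 25486215.

25486215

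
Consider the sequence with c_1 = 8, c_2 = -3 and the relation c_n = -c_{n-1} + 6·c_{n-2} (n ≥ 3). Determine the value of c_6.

Iterate the recurrence:
c_3 = 51  c_4 = -69  c_5 = 375  c_6 = -789.
(Characteristic roots are 2 and -3.)

-789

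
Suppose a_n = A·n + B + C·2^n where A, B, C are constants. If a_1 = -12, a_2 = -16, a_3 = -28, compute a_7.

Write the equations: A + B + 2C = -12; 2A + B + 4C = -16; 3A + B + 8C = -28.
Subtracting the first from the second: A + 2C = -4.
Subtracting the second from the third: A + 4C = -12.
Solving: C = -4, A = 4, then B = -8.
Hence a_7 = 4·7 + (-8) + (-4)·128 = -492.

-492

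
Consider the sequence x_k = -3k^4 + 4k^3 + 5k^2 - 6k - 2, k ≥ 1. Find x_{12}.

-54650

x_{12} = -3·12^4 + 4·12^3 + 5·12^2 - 6·12 - 2 = -54650.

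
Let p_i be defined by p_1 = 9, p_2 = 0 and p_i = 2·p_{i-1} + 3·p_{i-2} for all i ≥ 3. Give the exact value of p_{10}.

44280

Compute successive terms:
p_3 = 27; p_4 = 54; p_5 = 189; p_6 = 540; p_7 = 1647; p_8 = 4914; p_9 = 14769; p_{10} = 44280.
(Characteristic roots are 3 and -1.)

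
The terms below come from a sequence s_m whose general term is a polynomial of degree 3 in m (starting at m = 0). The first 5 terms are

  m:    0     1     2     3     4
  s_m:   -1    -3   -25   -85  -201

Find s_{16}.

1st diffs: -2, -22, -60, -116.
2nd diffs: -20, -38, -56.
3rd diffs: -18, -18 (constant).
Newton forward-difference form: s_m = -1 + (-2)·C(m,1) + (-20)·C(m,2) + (-18)·C(m,3).
At m = 16: m = 16, so s_{16} = -1 - 32 - 2400 - 10080 = -12513.

-12513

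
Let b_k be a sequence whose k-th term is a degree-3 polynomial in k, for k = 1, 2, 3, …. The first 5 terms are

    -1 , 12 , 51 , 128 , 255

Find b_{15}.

6915

1st diffs: 13, 39, 77, 127.
2nd diffs: 26, 38, 50.
3rd diffs: 12, 12 (constant).
Newton forward-difference form: b_k = -1 + 13·C(k-1,1) + 26·C(k-1,2) + 12·C(k-1,3).
At k = 15: k-1 = 14, so b_{15} = -1 + 182 + 2366 + 4368 = 6915.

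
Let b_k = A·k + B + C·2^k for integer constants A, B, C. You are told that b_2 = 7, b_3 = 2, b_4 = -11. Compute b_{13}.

The three given values yield: 2A + B + 4C = 7; 3A + B + 8C = 2; 4A + B + 16C = -11.
Subtracting the first from the second: A + 4C = -5.
Subtracting the second from the third: A + 8C = -13.
Solving: C = -2, A = 3, then B = 9.
So b_k = 3·k + 9 + (-2)·2^k; at k=13 this is -16336.

-16336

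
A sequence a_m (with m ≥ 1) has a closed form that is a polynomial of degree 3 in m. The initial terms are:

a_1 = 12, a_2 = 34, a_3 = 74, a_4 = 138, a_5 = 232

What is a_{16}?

4962

1st diffs: 22, 40, 64, 94.
2nd diffs: 18, 24, 30.
3rd diffs: 6, 6 (constant).
Newton forward-difference form: a_m = 12 + 22·C(m-1,1) + 18·C(m-1,2) + 6·C(m-1,3).
At m = 16: m-1 = 15, so a_{16} = 12 + 330 + 1890 + 2730 = 4962.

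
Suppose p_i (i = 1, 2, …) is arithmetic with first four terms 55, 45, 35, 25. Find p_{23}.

-165

Common difference d = -10.
p_i = 55 + (i - 1)·(-10).
p_{23} = 55 + 22·(-10) = -165.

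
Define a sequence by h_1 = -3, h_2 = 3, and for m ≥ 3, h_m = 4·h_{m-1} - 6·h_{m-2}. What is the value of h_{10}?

h_3 = 30, h_4 = 102, h_5 = 228, h_6 = 300, h_7 = -168, h_8 = -2472, h_9 = -8880, h_{10} = -20688.

-20688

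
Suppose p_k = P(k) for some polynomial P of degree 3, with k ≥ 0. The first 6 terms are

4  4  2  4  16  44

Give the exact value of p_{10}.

1st diffs: 0, -2, 2, 12, 28.
2nd diffs: -2, 4, 10, 16.
3rd diffs: 6, 6, 6 (constant).
So p_k = k^3 - 4k^2 + 3k + 4.
Evaluating at k = 10 gives p_{10} = 634.

634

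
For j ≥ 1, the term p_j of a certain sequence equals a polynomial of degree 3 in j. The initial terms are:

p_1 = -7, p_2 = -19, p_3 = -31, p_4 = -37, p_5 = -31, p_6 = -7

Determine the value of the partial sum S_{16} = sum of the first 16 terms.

9368

1st diffs: -12, -12, -6, 6, 24.
2nd diffs: 0, 6, 12, 18.
3rd diffs: 6, 6, 6 (constant).
Newton forward-difference form: p_j = -7 + (-12)·C(j-1,1) + 6·C(j-1,3).
Continuing: …, 41, 119, 233, 389, …, p_{16} = 2543.
Summing j = 1..16 (16 terms) gives 9368.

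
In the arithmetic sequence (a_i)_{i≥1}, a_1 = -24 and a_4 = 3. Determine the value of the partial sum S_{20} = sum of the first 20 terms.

1230

Common difference d = (3 - (-24)) / (4 - 1) = 9.
a_i = -24 + (i - 1)·9.
a_{20} = 147; S = 20·(-24 + 147)/2 = 1230.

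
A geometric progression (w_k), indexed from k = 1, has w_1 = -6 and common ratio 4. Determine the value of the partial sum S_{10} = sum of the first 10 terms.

w_k = (-6)·4^(k-1).
S = (-6)·(4^10 - 1)/(4 - 1) = (-6)·(1048576 - 1)/(3) = -2097150.

-2097150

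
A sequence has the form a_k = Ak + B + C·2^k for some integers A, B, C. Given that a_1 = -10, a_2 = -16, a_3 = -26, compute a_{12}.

The three given values yield: A + B + 2C = -10; 2A + B + 4C = -16; 3A + B + 8C = -26.
Subtracting the first from the second: A + 2C = -6.
Subtracting the second from the third: A + 4C = -10.
Solving: C = -2, A = -2, then B = -4.
So a_k = -2·k + (-4) + (-2)·2^k; at k=12 this is -8220.

-8220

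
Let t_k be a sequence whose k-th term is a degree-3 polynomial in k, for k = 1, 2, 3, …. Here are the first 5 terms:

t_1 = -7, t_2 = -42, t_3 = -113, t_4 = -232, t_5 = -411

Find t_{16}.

-9772

1st diffs: -35, -71, -119, -179.
2nd diffs: -36, -48, -60.
3rd diffs: -12, -12 (constant).
Newton forward-difference form: t_k = -7 + (-35)·C(k-1,1) + (-36)·C(k-1,2) + (-12)·C(k-1,3).
At k = 16: k-1 = 15, so t_{16} = -7 - 525 - 3780 - 5460 = -9772.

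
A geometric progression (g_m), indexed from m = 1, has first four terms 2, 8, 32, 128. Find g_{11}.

Common ratio r = 4.
g_m = 2·4^(m-1).
g_{11} = 2·4^10 = 2097152.

2097152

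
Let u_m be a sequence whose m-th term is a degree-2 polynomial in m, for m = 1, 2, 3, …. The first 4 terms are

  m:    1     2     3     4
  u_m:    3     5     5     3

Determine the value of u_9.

-37

1st diffs: 2, 0, -2.
2nd diffs: -2, -2 (constant).
Newton forward-difference form: u_m = 3 + 2·C(m-1,1) + (-2)·C(m-1,2).
At m = 9: m-1 = 8, so u_9 = 3 + 16 - 56 = -37.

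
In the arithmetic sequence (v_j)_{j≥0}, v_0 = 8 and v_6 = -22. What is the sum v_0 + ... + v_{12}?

-286

Common difference d = (-22 - 8) / (6 - 0) = -5.
v_j = 8 + (j - 0)·(-5).
v_{12} = -52; S = 13·(8 + (-52))/2 = -286.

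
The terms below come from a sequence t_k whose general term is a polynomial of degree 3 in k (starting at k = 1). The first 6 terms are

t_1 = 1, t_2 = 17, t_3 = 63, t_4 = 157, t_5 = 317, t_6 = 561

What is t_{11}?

1st diffs: 16, 46, 94, 160, 244.
2nd diffs: 30, 48, 66, 84.
3rd diffs: 18, 18, 18 (constant).
Newton forward-difference form: t_k = 1 + 16·C(k-1,1) + 30·C(k-1,2) + 18·C(k-1,3).
At k = 11: k-1 = 10, so t_{11} = 1 + 160 + 1350 + 2160 = 3671.

3671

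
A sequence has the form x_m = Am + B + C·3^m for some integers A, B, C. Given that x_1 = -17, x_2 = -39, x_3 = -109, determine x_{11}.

-708573

The three given values yield: A + B + 3C = -17; 2A + B + 9C = -39; 3A + B + 27C = -109.
Subtracting the first from the second: A + 6C = -22.
Subtracting the second from the third: A + 18C = -70.
Solving: C = -4, A = 2, then B = -7.
Therefore x_{11} = 22 + (-7) + (-4)·177147 = -708573.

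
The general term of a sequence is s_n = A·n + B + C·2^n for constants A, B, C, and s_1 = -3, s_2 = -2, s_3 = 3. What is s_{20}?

2097088

Plug in n = 1, 2, 3: A + B + 2C = -3; 2A + B + 4C = -2; 3A + B + 8C = 3.
Subtracting the first from the second: A + 2C = 1.
Subtracting the second from the third: A + 4C = 5.
Solving: C = 2, A = -3, then B = -4.
So s_n = -3·n + (-4) + 2·2^n; at n=20 this is 2097088.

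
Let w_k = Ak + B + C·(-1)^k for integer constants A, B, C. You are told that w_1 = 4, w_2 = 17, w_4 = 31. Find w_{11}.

74

Plug in k = 1, 2, 4: A + B - C = 4; 2A + B + C = 17; 4A + B + C = 31.
Subtracting the first from the second: A + 2C = 13.
Subtracting the second from the third: 2A = 14.
Solving: C = 3, A = 7, then B = 0.
Hence w_{11} = 7·11 + 0 + 3·(-1) = 74.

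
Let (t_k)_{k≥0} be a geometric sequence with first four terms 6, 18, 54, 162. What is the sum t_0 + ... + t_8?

59046

Common ratio r = 3.
t_k = 6·3^(k-0).
S = 6·(3^9 - 1)/(3 - 1) = 6·(19683 - 1)/(2) = 59046.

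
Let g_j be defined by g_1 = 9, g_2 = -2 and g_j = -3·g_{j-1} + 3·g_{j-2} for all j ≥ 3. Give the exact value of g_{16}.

Iterate the recurrence:
g_3 = 33  g_4 = -105  g_5 = 414  …  g_{13} = 17555049  g_{14} = -66556242  g_{15} = 252333873  g_{16} = -956670345.

-956670345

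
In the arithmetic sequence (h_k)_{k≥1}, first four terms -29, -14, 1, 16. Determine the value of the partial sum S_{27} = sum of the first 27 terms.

4482

Common difference d = 15.
h_k = -29 + (k - 1)·15.
h_{27} = 361; S = 27·(-29 + 361)/2 = 4482.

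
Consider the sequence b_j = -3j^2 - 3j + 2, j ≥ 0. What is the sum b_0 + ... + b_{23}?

Over j = 0..23: Σj = 276, Σj² = 4324.
Total = (-3)·4324 + (-3)·276 + (2)·24 = -13752.

-13752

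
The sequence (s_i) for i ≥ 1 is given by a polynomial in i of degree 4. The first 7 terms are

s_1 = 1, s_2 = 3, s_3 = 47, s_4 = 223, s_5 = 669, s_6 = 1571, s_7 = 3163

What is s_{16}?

110911

1st diffs: 2, 44, 176, 446, 902, 1592.
2nd diffs: 42, 132, 270, 456, 690.
3rd diffs: 90, 138, 186, 234.
4th diffs: 48, 48, 48 (constant).
So s_i = 2i^4 - 5i^3 + i^2 + 4i - 1.
Evaluating at i = 16 gives s_{16} = 110911.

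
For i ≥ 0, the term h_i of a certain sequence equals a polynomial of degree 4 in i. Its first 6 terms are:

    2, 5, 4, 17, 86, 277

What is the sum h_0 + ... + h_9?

1st diffs: 3, -1, 13, 69, 191.
2nd diffs: -4, 14, 56, 122.
3rd diffs: 18, 42, 66.
4th diffs: 24, 24 (constant).
So h_i = i^4 - 3i^3 + 5i + 2.
Continuing: 680, 1409, 2602, 4421.
Summing i = 0..9 (10 terms) gives 9503.

9503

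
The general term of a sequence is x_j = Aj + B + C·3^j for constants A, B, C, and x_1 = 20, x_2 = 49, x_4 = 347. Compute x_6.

2949

At j = 1, 2, 4: A + B + 3C = 20; 2A + B + 9C = 49; 4A + B + 81C = 347.
Subtracting the first from the second: A + 6C = 29.
Subtracting the second from the third: 2A + 72C = 298.
Solving: C = 4, A = 5, then B = 3.
Hence x_6 = 5·6 + 3 + 4·729 = 2949.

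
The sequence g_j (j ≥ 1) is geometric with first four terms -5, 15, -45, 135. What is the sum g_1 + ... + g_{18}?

484275610

Common ratio r = -3.
g_j = (-5)·(-3)^(j-1).
S = (-5)·((-3)^18 - 1)/(-3 - 1) = (-5)·(387420489 - 1)/(-4) = 484275610.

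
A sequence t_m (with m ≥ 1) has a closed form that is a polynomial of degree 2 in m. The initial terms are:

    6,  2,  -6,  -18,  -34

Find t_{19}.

1st diffs: -4, -8, -12, -16.
2nd diffs: -4, -4, -4 (constant).
Newton forward-difference form: t_m = 6 + (-4)·C(m-1,1) + (-4)·C(m-1,2).
At m = 19: m-1 = 18, so t_{19} = 6 - 72 - 612 = -678.

-678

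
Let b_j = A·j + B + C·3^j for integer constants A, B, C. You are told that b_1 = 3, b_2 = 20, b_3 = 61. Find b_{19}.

2324523021

The three given values yield: A + B + 3C = 3; 2A + B + 9C = 20; 3A + B + 27C = 61.
Subtracting the first from the second: A + 6C = 17.
Subtracting the second from the third: A + 18C = 41.
Solving: C = 2, A = 5, then B = -8.
So b_j = 5·j + (-8) + 2·3^j; at j=19 this is 2324523021.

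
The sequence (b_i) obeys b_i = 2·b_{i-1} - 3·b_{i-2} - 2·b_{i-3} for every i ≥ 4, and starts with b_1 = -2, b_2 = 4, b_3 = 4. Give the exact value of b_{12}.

Iterate the recurrence:
b_4 = 0; b_5 = -20; b_6 = -48; b_7 = -36; b_8 = 112; b_9 = 428; b_{10} = 592; b_{11} = -324; b_{12} = -3280.

-3280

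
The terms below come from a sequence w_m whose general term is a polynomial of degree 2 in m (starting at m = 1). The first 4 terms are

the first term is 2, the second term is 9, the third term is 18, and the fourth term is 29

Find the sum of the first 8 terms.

324

1st diffs: 7, 9, 11.
2nd diffs: 2, 2 (constant).
Newton forward-difference form: w_m = 2 + 7·C(m-1,1) + 2·C(m-1,2).
Continuing: 42, 57, 74, 93.
Summing m = 1..8 (8 terms) gives 324.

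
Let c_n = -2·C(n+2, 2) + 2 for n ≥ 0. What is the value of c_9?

-108

C(11, 2) = 55, so c_9 = -108.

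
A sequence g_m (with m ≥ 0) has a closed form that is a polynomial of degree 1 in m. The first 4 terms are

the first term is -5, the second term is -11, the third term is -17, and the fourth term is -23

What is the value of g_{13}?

-83

1st diffs: -6, -6, -6 (constant).
So g_m = -6m - 5.
Evaluating at m = 13 gives g_{13} = -83.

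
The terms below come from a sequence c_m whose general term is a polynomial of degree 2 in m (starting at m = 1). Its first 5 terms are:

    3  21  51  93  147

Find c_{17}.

1st diffs: 18, 30, 42, 54.
2nd diffs: 12, 12, 12 (constant).
Newton forward-difference form: c_m = 3 + 18·C(m-1,1) + 12·C(m-1,2).
At m = 17: m-1 = 16, so c_{17} = 3 + 288 + 1440 = 1731.

1731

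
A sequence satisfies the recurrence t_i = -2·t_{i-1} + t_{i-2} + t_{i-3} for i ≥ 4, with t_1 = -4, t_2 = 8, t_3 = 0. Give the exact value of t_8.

12

Iterate the recurrence:
t_4 = 4;  t_5 = 0;  t_6 = 4;  t_7 = -4;  t_8 = 12.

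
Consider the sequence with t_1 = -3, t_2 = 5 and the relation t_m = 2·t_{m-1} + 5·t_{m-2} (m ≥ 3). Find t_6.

85

t_3 = -5;  t_4 = 15;  t_5 = 5;  t_6 = 85.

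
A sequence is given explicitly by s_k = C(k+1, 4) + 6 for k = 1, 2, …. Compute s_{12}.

C(13, 4) = 715, so s_{12} = 721.

721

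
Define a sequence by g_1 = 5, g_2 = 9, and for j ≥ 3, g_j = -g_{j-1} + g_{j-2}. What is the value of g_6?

g_3 = -4, g_4 = 13, g_5 = -17, g_6 = 30.

30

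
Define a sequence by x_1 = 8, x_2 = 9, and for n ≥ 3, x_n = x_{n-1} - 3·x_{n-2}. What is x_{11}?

2055

Iterate the recurrence:
x_3 = -15, x_4 = -42, x_5 = 3, x_6 = 129, x_7 = 120, x_8 = -267, x_9 = -627, x_{10} = 174, x_{11} = 2055.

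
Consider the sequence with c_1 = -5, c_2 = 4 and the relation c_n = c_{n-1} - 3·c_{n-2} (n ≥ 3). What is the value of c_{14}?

4

c_3 = 19  c_4 = 7  c_5 = -50  …  c_{11} = -986  c_{12} = 1477  c_{13} = 4435  c_{14} = 4.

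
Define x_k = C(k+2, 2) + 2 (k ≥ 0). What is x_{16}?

C(18, 2) = 153, so x_{16} = 155.

155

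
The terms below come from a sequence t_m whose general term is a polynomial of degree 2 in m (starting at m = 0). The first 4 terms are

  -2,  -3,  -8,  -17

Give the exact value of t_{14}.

1st diffs: -1, -5, -9.
2nd diffs: -4, -4 (constant).
Newton forward-difference form: t_m = -2 + (-1)·C(m,1) + (-4)·C(m,2).
At m = 14: m = 14, so t_{14} = -2 - 14 - 364 = -380.

-380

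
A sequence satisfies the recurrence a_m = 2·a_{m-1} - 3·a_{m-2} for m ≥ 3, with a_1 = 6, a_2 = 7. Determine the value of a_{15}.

a_3 = -4; a_4 = -29; a_5 = -46; …; a_{12} = -1445; a_{13} = 1514; a_{14} = 7363; a_{15} = 10184.

10184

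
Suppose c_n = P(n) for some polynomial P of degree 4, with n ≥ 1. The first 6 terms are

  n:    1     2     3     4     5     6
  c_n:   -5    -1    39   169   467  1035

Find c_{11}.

13175

1st diffs: 4, 40, 130, 298, 568.
2nd diffs: 36, 90, 168, 270.
3rd diffs: 54, 78, 102.
4th diffs: 24, 24 (constant).
Newton forward-difference form: c_n = -5 + 4·C(n-1,1) + 36·C(n-1,2) + 54·C(n-1,3) + 24·C(n-1,4).
At n = 11: n-1 = 10, so c_{11} = -5 + 40 + 1620 + 6480 + 5040 = 13175.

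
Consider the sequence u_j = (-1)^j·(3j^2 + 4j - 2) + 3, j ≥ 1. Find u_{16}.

(-1)^16 = 1; 3j^2 + 4j - 2 at j=16 is 830; so u_{16} = 833.

833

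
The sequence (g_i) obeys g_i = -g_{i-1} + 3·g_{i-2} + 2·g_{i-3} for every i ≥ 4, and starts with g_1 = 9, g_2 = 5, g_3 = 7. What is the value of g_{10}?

1010

g_4 = 26; g_5 = 5; g_6 = 87; g_7 = -20; g_8 = 291; g_9 = -177; g_{10} = 1010.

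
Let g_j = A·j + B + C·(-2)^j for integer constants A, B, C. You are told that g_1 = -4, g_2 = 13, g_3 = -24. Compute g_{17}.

-393230

Write the equations: A + B - 2C = -4; 2A + B + 4C = 13; 3A + B - 8C = -24.
Subtracting the first from the second: A + 6C = 17.
Subtracting the second from the third: A - 12C = -37.
Solving: C = 3, A = -1, then B = 3.
Therefore g_{17} = -17 + 3 + 3·(-131072) = -393230.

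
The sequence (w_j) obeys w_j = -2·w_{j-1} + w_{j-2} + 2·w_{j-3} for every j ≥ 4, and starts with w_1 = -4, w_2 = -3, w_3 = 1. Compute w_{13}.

6821

Step forward from the initial values:
w_4 = -13, w_5 = 21, w_6 = -53, w_7 = 101, w_8 = -213, w_9 = 421, w_{10} = -853, w_{11} = 1701, w_{12} = -3413, w_{13} = 6821.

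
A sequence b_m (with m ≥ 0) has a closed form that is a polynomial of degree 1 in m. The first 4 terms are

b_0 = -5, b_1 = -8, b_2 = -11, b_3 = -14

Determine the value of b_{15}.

1st diffs: -3, -3, -3 (constant).
So b_m = -3m - 5.
Evaluating at m = 15 gives b_{15} = -50.

-50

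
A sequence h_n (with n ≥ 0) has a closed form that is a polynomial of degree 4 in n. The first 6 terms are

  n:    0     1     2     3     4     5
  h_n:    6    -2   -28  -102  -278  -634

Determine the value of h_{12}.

-19758

1st diffs: -8, -26, -74, -176, -356.
2nd diffs: -18, -48, -102, -180.
3rd diffs: -30, -54, -78.
4th diffs: -24, -24 (constant).
So h_n = -n^4 + n^3 - 5n^2 - 3n + 6.
Evaluating at n = 12 gives h_{12} = -19758.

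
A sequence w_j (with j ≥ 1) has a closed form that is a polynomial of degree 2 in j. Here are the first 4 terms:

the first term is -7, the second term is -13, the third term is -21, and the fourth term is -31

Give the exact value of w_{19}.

-421

1st diffs: -6, -8, -10.
2nd diffs: -2, -2 (constant).
Newton forward-difference form: w_j = -7 + (-6)·C(j-1,1) + (-2)·C(j-1,2).
At j = 19: j-1 = 18, so w_{19} = -7 - 108 - 306 = -421.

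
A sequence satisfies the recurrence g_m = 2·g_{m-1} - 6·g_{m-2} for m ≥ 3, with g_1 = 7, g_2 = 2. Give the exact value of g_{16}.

1413632

g_3 = -38, g_4 = -88, g_5 = 52, …, g_{13} = 8512, g_{14} = -757888, g_{15} = -1566848, g_{16} = 1413632.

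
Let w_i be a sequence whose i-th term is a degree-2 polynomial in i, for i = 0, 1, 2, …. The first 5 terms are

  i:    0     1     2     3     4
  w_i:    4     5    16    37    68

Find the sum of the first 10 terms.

1285

1st diffs: 1, 11, 21, 31.
2nd diffs: 10, 10, 10 (constant).
Newton forward-difference form: w_i = 4 + 1·C(i,1) + 10·C(i,2).
Continuing: …, 109, 160, 221, 292, …, w_9 = 373.
Summing i = 0..9 (10 terms) gives 1285.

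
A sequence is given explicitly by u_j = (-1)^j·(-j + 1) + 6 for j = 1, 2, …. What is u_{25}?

30

(-1)^25 = -1; -j + 1 at j=25 is -24; so u_{25} = 30.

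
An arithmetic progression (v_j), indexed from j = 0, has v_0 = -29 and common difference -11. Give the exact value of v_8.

-117

v_j = -29 + (j - 0)·(-11).
v_8 = -29 + 8·(-11) = -117.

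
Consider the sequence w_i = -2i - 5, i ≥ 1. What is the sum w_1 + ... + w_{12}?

Over i = 1..12: Σi = 78.
Total = (-2)·78 + (-5)·12 = -216.

-216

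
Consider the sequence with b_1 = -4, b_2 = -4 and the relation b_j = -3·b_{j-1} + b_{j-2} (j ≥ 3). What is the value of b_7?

b_3 = 8, b_4 = -28, b_5 = 92, b_6 = -304, b_7 = 1004.

1004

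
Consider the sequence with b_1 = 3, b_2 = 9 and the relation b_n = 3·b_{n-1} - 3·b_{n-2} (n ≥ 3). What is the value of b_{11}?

-729

b_3 = 18;  b_4 = 27;  b_5 = 27;  b_6 = 0;  b_7 = -81;  b_8 = -243;  b_9 = -486;  b_{10} = -729;  b_{11} = -729.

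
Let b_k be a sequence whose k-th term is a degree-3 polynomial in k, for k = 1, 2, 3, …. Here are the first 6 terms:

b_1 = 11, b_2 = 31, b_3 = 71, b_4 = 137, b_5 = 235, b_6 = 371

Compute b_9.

1st diffs: 20, 40, 66, 98, 136.
2nd diffs: 20, 26, 32, 38.
3rd diffs: 6, 6, 6 (constant).
So b_k = k^3 + 4k^2 + k + 5.
Evaluating at k = 9 gives b_9 = 1067.

1067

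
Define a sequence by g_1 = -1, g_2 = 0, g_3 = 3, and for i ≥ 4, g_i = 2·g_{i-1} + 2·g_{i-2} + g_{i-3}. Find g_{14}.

Compute successive terms:
g_4 = 5, g_5 = 16, g_6 = 45, …, g_{11} = 8168, g_{12} = 23125, g_{13} = 65471, g_{14} = 185360.

185360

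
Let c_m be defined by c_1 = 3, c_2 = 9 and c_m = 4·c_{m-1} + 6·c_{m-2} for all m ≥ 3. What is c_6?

7236

Step forward from the initial values:
c_3 = 54; c_4 = 270; c_5 = 1404; c_6 = 7236.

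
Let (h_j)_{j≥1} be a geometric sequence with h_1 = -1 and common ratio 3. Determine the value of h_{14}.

h_j = (-1)·3^(j-1).
h_{14} = (-1)·3^13 = -1594323.

-1594323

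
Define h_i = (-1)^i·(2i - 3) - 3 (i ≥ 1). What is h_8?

10

(-1)^8 = 1; 2i - 3 at i=8 is 13; so h_8 = 10.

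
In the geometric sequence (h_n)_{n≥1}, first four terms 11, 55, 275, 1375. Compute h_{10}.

21484375

Common ratio r = 5.
h_n = 11·5^(n-1).
h_{10} = 11·5^9 = 21484375.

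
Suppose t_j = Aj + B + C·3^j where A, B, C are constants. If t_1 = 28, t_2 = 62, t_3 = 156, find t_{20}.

At j = 1, 2, 3: A + B + 3C = 28; 2A + B + 9C = 62; 3A + B + 27C = 156.
Subtracting the first from the second: A + 6C = 34.
Subtracting the second from the third: A + 18C = 94.
Solving: C = 5, A = 4, then B = 9.
Hence t_{20} = 4·20 + 9 + 5·3486784401 = 17433922094.

17433922094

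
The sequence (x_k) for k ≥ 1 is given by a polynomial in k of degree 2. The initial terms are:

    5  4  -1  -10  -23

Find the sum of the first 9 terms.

1st diffs: -1, -5, -9, -13.
2nd diffs: -4, -4, -4 (constant).
Newton forward-difference form: x_k = 5 + (-1)·C(k-1,1) + (-4)·C(k-1,2).
Continuing: -40, -61, -86, -115.
Summing k = 1..9 (9 terms) gives -327.

-327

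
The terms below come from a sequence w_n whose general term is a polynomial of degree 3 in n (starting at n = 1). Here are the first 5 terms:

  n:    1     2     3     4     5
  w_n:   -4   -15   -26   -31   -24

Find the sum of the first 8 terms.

1st diffs: -11, -11, -5, 7.
2nd diffs: 0, 6, 12.
3rd diffs: 6, 6 (constant).
Newton forward-difference form: w_n = -4 + (-11)·C(n-1,1) + 6·C(n-1,3).
Continuing: 1, 50, 129.
Summing n = 1..8 (8 terms) gives 80.

80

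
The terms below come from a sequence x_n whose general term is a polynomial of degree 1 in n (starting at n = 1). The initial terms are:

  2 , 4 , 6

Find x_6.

1st diffs: 2, 2 (constant).
So x_n = 2n.
Evaluating at n = 6 gives x_6 = 12.

12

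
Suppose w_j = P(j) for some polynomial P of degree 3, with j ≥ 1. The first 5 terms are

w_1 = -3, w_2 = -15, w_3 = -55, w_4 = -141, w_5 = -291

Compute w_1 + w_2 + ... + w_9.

1st diffs: -12, -40, -86, -150.
2nd diffs: -28, -46, -64.
3rd diffs: -18, -18 (constant).
Newton forward-difference form: w_j = -3 + (-12)·C(j-1,1) + (-28)·C(j-1,2) + (-18)·C(j-1,3).
Continuing: -523, -855, -1305, -1891.
Summing j = 1..9 (9 terms) gives -5079.

-5079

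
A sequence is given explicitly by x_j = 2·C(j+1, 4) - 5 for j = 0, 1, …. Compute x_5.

25

C(6, 4) = 15, so x_5 = 25.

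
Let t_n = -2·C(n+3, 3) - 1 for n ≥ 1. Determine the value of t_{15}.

-1633

C(18, 3) = 816, so t_{15} = -1633.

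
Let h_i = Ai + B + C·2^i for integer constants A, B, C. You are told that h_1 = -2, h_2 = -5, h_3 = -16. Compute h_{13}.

At i = 1, 2, 3: A + B + 2C = -2; 2A + B + 4C = -5; 3A + B + 8C = -16.
Subtracting the first from the second: A + 2C = -3.
Subtracting the second from the third: A + 4C = -11.
Solving: C = -4, A = 5, then B = 1.
Hence h_{13} = 5·13 + 1 + (-4)·8192 = -32702.

-32702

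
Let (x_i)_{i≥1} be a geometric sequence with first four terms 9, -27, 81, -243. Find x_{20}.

Common ratio r = -3.
x_i = 9·(-3)^(i-1).
x_{20} = 9·(-3)^19 = -10460353203.

-10460353203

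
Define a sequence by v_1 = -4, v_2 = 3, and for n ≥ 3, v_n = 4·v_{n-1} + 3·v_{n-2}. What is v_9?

17100

Applying the relation repeatedly:
v_3 = 0, v_4 = 9, v_5 = 36, v_6 = 171, v_7 = 792, v_8 = 3681, v_9 = 17100.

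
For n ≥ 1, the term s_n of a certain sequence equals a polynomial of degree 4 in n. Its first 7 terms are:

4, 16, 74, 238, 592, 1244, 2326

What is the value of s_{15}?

50222

1st diffs: 12, 58, 164, 354, 652, 1082.
2nd diffs: 46, 106, 190, 298, 430.
3rd diffs: 60, 84, 108, 132.
4th diffs: 24, 24, 24 (constant).
So s_n = n^4 - 2n^2 + 3n + 2.
Evaluating at n = 15 gives s_{15} = 50222.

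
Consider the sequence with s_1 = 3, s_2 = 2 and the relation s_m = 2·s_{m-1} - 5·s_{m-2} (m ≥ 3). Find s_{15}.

s_3 = -11;  s_4 = -32;  s_5 = -9;  …;  s_{12} = 20728;  s_{13} = 30111;  s_{14} = -43418;  s_{15} = -237391.

-237391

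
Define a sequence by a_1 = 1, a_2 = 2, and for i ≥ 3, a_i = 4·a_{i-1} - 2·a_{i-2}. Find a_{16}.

Compute successive terms:
a_3 = 6  a_4 = 20  a_5 = 68  …  a_{13} = 1254464  a_{14} = 4283008  a_{15} = 14623104  a_{16} = 49926400.

49926400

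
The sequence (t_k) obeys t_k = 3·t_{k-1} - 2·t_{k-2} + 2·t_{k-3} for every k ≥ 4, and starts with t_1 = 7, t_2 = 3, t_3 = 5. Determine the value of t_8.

991

Applying the relation repeatedly:
t_4 = 23; t_5 = 65; t_6 = 159; t_7 = 393; t_8 = 991.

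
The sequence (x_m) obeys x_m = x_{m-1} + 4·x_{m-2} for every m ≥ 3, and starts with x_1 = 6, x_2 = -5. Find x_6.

Compute successive terms:
x_3 = 19;  x_4 = -1;  x_5 = 75;  x_6 = 71.

71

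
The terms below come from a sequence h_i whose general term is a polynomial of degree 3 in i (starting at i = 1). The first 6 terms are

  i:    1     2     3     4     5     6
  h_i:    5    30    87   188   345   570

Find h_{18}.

12942

1st diffs: 25, 57, 101, 157, 225.
2nd diffs: 32, 44, 56, 68.
3rd diffs: 12, 12, 12 (constant).
Newton forward-difference form: h_i = 5 + 25·C(i-1,1) + 32·C(i-1,2) + 12·C(i-1,3).
At i = 18: i-1 = 17, so h_{18} = 5 + 425 + 4352 + 8160 = 12942.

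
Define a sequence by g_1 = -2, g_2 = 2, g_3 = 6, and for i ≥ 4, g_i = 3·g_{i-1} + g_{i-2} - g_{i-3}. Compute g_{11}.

77510

Step forward from the initial values:
g_4 = 22, g_5 = 70, g_6 = 226, g_7 = 726, g_8 = 2334, g_9 = 7502, g_{10} = 24114, g_{11} = 77510.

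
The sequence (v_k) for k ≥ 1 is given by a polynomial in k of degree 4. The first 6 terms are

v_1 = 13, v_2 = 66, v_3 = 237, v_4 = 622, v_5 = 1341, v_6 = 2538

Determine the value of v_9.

1st diffs: 53, 171, 385, 719, 1197.
2nd diffs: 118, 214, 334, 478.
3rd diffs: 96, 120, 144.
4th diffs: 24, 24 (constant).
Newton forward-difference form: v_k = 13 + 53·C(k-1,1) + 118·C(k-1,2) + 96·C(k-1,3) + 24·C(k-1,4).
At k = 9: k-1 = 8, so v_9 = 13 + 424 + 3304 + 5376 + 1680 = 10797.

10797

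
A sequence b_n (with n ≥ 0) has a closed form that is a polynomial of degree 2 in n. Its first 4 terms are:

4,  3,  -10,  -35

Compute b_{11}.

-667

1st diffs: -1, -13, -25.
2nd diffs: -12, -12 (constant).
Newton forward-difference form: b_n = 4 + (-1)·C(n,1) + (-12)·C(n,2).
At n = 11: n = 11, so b_{11} = 4 - 11 - 660 = -667.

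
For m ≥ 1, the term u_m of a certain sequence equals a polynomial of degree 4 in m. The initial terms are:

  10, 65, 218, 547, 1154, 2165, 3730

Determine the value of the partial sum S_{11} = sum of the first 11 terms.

56133

1st diffs: 55, 153, 329, 607, 1011, 1565.
2nd diffs: 98, 176, 278, 404, 554.
3rd diffs: 78, 102, 126, 150.
4th diffs: 24, 24, 24 (constant).
Newton forward-difference form: u_m = 10 + 55·C(m-1,1) + 98·C(m-1,2) + 78·C(m-1,3) + 24·C(m-1,4).
Continuing: 6023, 9242, 13609, 19370.
Summing m = 1..11 (11 terms) gives 56133.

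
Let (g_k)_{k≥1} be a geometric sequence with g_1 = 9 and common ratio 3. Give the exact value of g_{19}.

3486784401

g_k = 9·3^(k-1).
g_{19} = 9·3^18 = 3486784401.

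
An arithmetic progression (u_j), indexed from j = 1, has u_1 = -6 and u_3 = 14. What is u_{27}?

254

Common difference d = (14 - (-6)) / (3 - 1) = 10.
u_j = -6 + (j - 1)·10.
u_{27} = -6 + 26·10 = 254.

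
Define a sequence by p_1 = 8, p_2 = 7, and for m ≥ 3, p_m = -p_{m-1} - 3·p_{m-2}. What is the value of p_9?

-67

Applying the relation repeatedly:
p_3 = -31; p_4 = 10; p_5 = 83; p_6 = -113; p_7 = -136; p_8 = 475; p_9 = -67.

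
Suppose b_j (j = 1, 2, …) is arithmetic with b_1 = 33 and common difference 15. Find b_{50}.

b_j = 33 + (j - 1)·15.
b_{50} = 33 + 49·15 = 768.

768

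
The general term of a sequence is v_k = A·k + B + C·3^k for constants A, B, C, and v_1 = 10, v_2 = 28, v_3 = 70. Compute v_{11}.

354358

Plug in k = 1, 2, 3: A + B + 3C = 10; 2A + B + 9C = 28; 3A + B + 27C = 70.
Subtracting the first from the second: A + 6C = 18.
Subtracting the second from the third: A + 18C = 42.
Solving: C = 2, A = 6, then B = -2.
So v_k = 6·k + (-2) + 2·3^k; at k=11 this is 354358.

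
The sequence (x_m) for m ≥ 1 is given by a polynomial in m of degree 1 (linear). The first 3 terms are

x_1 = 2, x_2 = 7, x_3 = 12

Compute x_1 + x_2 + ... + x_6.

1st diffs: 5, 5 (constant).
So x_m = 5m - 3.
Continuing: 17, 22, 27.
Summing m = 1..6 (6 terms) gives 87.

87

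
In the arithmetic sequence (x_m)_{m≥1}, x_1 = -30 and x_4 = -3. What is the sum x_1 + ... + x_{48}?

8712

Common difference d = (-3 - (-30)) / (4 - 1) = 9.
x_m = -30 + (m - 1)·9.
x_{48} = 393; S = 48·(-30 + 393)/2 = 8712.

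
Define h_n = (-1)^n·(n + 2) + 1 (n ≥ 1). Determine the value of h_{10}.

(-1)^10 = 1; n + 2 at n=10 is 12; so h_{10} = 13.

13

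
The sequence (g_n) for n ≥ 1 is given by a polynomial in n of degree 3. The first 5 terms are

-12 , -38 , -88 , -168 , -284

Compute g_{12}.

-2608

1st diffs: -26, -50, -80, -116.
2nd diffs: -24, -30, -36.
3rd diffs: -6, -6 (constant).
Newton forward-difference form: g_n = -12 + (-26)·C(n-1,1) + (-24)·C(n-1,2) + (-6)·C(n-1,3).
At n = 12: n-1 = 11, so g_{12} = -12 - 286 - 1320 - 990 = -2608.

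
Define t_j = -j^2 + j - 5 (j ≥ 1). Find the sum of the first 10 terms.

Over j = 1..10: Σj = 55, Σj² = 385.
Total = (-1)·385 + (1)·55 + (-5)·10 = -380.

-380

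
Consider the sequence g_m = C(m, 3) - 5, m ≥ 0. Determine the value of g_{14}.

C(14, 3) = 364, so g_{14} = 359.

359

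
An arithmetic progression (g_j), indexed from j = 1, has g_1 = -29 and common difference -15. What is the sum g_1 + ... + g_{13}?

g_j = -29 + (j - 1)·(-15).
g_{13} = -209; S = 13·(-29 + (-209))/2 = -1547.

-1547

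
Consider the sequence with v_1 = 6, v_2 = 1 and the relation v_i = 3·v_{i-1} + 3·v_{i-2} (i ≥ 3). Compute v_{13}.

Compute successive terms:
v_3 = 21;  v_4 = 66;  v_5 = 261;  …;  v_{10} = 202986;  v_{11} = 769581;  v_{12} = 2917701;  v_{13} = 11061846.

11061846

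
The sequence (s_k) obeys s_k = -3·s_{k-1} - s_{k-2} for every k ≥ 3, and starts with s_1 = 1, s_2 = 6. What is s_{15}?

s_3 = -19  s_4 = 51  s_5 = -134  …  s_{12} = 113031  s_{13} = -295919  s_{14} = 774726  s_{15} = -2028259.

-2028259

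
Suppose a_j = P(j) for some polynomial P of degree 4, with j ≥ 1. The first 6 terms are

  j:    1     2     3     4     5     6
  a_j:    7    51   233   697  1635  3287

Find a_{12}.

47681

1st diffs: 44, 182, 464, 938, 1652.
2nd diffs: 138, 282, 474, 714.
3rd diffs: 144, 192, 240.
4th diffs: 48, 48 (constant).
Newton forward-difference form: a_j = 7 + 44·C(j-1,1) + 138·C(j-1,2) + 144·C(j-1,3) + 48·C(j-1,4).
At j = 12: j-1 = 11, so a_{12} = 7 + 484 + 7590 + 23760 + 15840 = 47681.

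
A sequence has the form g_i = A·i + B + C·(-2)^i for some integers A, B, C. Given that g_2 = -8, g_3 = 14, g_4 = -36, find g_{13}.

16362

The three given values yield: 2A + B + 4C = -8; 3A + B - 8C = 14; 4A + B + 16C = -36.
Subtracting the first from the second: A - 12C = 22.
Subtracting the second from the third: A + 24C = -50.
Solving: C = -2, A = -2, then B = 4.
Therefore g_{13} = -26 + 4 + (-2)·(-8192) = 16362.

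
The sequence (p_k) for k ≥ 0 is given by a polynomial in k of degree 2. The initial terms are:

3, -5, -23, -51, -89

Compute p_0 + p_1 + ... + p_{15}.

1st diffs: -8, -18, -28, -38.
2nd diffs: -10, -10, -10 (constant).
Newton forward-difference form: p_k = 3 + (-8)·C(k,1) + (-10)·C(k,2).
Continuing: …, -137, -195, -263, -341, …, p_{15} = -1167.
Summing k = 0..15 (16 terms) gives -6512.

-6512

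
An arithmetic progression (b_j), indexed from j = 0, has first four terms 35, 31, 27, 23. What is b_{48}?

-157

Common difference d = -4.
b_j = 35 + (j - 0)·(-4).
b_{48} = 35 + 48·(-4) = -157.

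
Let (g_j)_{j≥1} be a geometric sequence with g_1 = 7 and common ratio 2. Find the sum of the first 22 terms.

g_j = 7·2^(j-1).
S = 7·(2^22 - 1)/(2 - 1) = 7·(4194304 - 1)/(1) = 29360121.

29360121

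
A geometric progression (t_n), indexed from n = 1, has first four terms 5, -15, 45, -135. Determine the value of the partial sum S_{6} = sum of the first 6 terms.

-910

Common ratio r = -3.
t_n = 5·(-3)^(n-1).
S = 5·((-3)^6 - 1)/(-3 - 1) = 5·(729 - 1)/(-4) = -910.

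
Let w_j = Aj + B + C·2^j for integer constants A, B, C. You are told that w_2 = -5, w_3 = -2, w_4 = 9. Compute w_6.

95

At j = 2, 3, 4: 2A + B + 4C = -5; 3A + B + 8C = -2; 4A + B + 16C = 9.
Subtracting the first from the second: A + 4C = 3.
Subtracting the second from the third: A + 8C = 11.
Solving: C = 2, A = -5, then B = -3.
So w_j = -5·j + (-3) + 2·2^j; at j=6 this is 95.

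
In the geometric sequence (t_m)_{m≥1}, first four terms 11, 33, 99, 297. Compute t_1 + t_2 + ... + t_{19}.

Common ratio r = 3.
t_m = 11·3^(m-1).
S = 11·(3^19 - 1)/(3 - 1) = 11·(1162261467 - 1)/(2) = 6392438063.

6392438063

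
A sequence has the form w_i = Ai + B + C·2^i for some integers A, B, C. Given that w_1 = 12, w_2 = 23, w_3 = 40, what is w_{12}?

Write the equations: A + B + 2C = 12; 2A + B + 4C = 23; 3A + B + 8C = 40.
Subtracting the first from the second: A + 2C = 11.
Subtracting the second from the third: A + 4C = 17.
Solving: C = 3, A = 5, then B = 1.
So w_i = 5·i + 1 + 3·2^i; at i=12 this is 12349.

12349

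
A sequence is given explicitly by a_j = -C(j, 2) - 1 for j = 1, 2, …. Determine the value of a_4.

-7

C(4, 2) = 6, so a_4 = -7.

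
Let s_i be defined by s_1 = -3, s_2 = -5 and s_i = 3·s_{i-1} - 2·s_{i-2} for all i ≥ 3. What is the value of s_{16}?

-65537

Compute successive terms:
s_3 = -9; s_4 = -17; s_5 = -33; …; s_{13} = -8193; s_{14} = -16385; s_{15} = -32769; s_{16} = -65537.
(Characteristic roots are 2 and 1.)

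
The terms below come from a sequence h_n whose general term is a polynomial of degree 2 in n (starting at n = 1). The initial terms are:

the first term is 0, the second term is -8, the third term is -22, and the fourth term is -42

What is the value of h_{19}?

-1062

1st diffs: -8, -14, -20.
2nd diffs: -6, -6 (constant).
So h_n = -3n^2 + n + 2.
Evaluating at n = 19 gives h_{19} = -1062.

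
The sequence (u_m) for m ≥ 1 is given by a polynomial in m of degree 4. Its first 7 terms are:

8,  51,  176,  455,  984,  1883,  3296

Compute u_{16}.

1st diffs: 43, 125, 279, 529, 899, 1413.
2nd diffs: 82, 154, 250, 370, 514.
3rd diffs: 72, 96, 120, 144.
4th diffs: 24, 24, 24 (constant).
Newton forward-difference form: u_m = 8 + 43·C(m-1,1) + 82·C(m-1,2) + 72·C(m-1,3) + 24·C(m-1,4).
At m = 16: m-1 = 15, so u_{16} = 8 + 645 + 8610 + 32760 + 32760 = 74783.

74783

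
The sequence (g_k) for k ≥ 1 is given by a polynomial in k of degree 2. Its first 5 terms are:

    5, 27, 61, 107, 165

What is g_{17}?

1797

1st diffs: 22, 34, 46, 58.
2nd diffs: 12, 12, 12 (constant).
Newton forward-difference form: g_k = 5 + 22·C(k-1,1) + 12·C(k-1,2).
At k = 17: k-1 = 16, so g_{17} = 5 + 352 + 1440 = 1797.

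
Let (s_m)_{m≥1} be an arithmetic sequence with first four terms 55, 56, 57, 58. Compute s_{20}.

74

Common difference d = 1.
s_m = 55 + (m - 1)·1.
s_{20} = 55 + 19·1 = 74.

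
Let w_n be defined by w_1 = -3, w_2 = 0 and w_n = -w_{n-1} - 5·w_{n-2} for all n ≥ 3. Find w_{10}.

Applying the relation repeatedly:
w_3 = 15; w_4 = -15; w_5 = -60; w_6 = 135; w_7 = 165; w_8 = -840; w_9 = 15; w_{10} = 4185.

4185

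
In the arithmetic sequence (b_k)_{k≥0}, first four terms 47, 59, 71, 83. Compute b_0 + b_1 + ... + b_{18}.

Common difference d = 12.
b_k = 47 + (k - 0)·12.
b_{18} = 263; S = 19·(47 + 263)/2 = 2945.

2945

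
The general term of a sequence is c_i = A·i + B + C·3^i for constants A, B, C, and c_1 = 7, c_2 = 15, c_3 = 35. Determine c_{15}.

14348939

Write the equations: A + B + 3C = 7; 2A + B + 9C = 15; 3A + B + 27C = 35.
Subtracting the first from the second: A + 6C = 8.
Subtracting the second from the third: A + 18C = 20.
Solving: C = 1, A = 2, then B = 2.
So c_i = 2·i + 2 + 1·3^i; at i=15 this is 14348939.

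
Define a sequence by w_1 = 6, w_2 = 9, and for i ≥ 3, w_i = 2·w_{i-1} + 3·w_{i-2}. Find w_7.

Compute successive terms:
w_3 = 36  w_4 = 99  w_5 = 306  w_6 = 909  w_7 = 2736.
(Characteristic roots are 3 and -1.)

2736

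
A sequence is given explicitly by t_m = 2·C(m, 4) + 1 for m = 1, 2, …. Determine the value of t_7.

C(7, 4) = 35, so t_7 = 71.

71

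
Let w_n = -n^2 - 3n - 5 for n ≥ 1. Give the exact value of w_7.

-75

w_7 = -1·7^2 - 3·7 - 5 = -75.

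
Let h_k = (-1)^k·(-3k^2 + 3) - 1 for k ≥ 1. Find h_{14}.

(-1)^14 = 1; -3k^2 + 3 at k=14 is -585; so h_{14} = -586.

-586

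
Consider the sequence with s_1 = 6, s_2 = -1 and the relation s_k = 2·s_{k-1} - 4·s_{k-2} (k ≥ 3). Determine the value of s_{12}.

13312

s_3 = -26;  s_4 = -48;  s_5 = 8;  s_6 = 208;  s_7 = 384;  s_8 = -64;  s_9 = -1664;  s_{10} = -3072;  s_{11} = 512;  s_{12} = 13312.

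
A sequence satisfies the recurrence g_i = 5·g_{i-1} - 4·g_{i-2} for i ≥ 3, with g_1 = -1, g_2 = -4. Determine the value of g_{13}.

-16777216

g_3 = -16, g_4 = -64, g_5 = -256, …, g_{10} = -262144, g_{11} = -1048576, g_{12} = -4194304, g_{13} = -16777216.
(Characteristic roots are 4 and 1.)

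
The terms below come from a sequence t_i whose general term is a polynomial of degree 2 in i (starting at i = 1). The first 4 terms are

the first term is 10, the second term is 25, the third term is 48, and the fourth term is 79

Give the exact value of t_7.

1st diffs: 15, 23, 31.
2nd diffs: 8, 8 (constant).
Newton forward-difference form: t_i = 10 + 15·C(i-1,1) + 8·C(i-1,2).
At i = 7: i-1 = 6, so t_7 = 10 + 90 + 120 = 220.

220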